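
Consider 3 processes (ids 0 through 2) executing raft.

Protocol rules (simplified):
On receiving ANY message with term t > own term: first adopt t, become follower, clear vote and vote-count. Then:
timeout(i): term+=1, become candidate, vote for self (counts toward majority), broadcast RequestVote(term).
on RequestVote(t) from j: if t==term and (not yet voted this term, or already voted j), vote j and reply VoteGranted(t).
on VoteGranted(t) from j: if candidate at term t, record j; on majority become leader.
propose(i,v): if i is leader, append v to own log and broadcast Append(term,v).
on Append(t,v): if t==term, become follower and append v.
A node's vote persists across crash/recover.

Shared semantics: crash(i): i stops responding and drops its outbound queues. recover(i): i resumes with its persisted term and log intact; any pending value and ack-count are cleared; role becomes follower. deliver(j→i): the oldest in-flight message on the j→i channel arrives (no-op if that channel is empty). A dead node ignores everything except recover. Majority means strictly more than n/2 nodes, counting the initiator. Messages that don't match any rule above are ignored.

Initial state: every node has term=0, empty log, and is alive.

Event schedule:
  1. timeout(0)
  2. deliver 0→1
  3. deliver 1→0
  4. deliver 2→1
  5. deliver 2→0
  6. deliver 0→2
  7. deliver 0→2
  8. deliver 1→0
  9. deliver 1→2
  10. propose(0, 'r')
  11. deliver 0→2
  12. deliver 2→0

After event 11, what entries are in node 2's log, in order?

after 1 — timeout(0): n0:cand/t1/[-]
after 2 — deliver 0→1: n1:foll/t1/[-]
after 3 — deliver 1→0: n0:lead/t1/[-]
after 4 — deliver 2→1: ·
after 5 — deliver 2→0: ·
after 6 — deliver 0→2: n2:foll/t1/[-]
after 7 — deliver 0→2: ·
after 8 — deliver 1→0: ·
after 9 — deliver 1→2: ·
after 10 — propose(0,'r'): n0:lead/t1/[r]
after 11 — deliver 0→2: n2:foll/t1/[r]

r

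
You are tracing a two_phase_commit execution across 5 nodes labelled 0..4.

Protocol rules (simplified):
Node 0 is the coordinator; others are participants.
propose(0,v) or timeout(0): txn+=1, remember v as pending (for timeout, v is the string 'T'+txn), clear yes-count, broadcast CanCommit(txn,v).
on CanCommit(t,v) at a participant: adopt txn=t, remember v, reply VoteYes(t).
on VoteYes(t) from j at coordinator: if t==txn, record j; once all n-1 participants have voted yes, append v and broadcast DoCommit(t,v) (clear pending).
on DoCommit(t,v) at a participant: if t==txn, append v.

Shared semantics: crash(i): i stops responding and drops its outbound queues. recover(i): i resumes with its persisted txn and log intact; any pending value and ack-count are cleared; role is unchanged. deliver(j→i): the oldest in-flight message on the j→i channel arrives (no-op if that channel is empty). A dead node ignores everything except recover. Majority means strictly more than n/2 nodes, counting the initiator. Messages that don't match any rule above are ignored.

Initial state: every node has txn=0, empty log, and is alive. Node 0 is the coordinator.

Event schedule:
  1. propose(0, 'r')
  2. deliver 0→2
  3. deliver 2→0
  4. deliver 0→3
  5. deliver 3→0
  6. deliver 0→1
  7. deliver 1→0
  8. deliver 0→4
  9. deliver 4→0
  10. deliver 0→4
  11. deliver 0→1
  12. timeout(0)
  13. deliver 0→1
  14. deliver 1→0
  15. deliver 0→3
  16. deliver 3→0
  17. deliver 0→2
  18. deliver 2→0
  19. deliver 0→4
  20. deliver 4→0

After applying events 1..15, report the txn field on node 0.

2

[1] propose(0,'r') → N0(coor t1 [-])
[2] deliver 0→2 → N2(part t1 [-])
[3] deliver 2→0 → ∅
[4] deliver 0→3 → N3(part t1 [-])
[5] deliver 3→0 → ∅
[6] deliver 0→1 → N1(part t1 [-])
[7] deliver 1→0 → ∅
[8] deliver 0→4 → N4(part t1 [-])
[9] deliver 4→0 → N0(coor t1 [r])
[10] deliver 0→4 → N4(part t1 [r])
[11] deliver 0→1 → N1(part t1 [r])
[12] timeout(0) → N0(coor t2 [r])
[13] deliver 0→1 → N1(part t2 [r])
[14] deliver 1→0 → ∅
[15] deliver 0→3 → N3(part t1 [r])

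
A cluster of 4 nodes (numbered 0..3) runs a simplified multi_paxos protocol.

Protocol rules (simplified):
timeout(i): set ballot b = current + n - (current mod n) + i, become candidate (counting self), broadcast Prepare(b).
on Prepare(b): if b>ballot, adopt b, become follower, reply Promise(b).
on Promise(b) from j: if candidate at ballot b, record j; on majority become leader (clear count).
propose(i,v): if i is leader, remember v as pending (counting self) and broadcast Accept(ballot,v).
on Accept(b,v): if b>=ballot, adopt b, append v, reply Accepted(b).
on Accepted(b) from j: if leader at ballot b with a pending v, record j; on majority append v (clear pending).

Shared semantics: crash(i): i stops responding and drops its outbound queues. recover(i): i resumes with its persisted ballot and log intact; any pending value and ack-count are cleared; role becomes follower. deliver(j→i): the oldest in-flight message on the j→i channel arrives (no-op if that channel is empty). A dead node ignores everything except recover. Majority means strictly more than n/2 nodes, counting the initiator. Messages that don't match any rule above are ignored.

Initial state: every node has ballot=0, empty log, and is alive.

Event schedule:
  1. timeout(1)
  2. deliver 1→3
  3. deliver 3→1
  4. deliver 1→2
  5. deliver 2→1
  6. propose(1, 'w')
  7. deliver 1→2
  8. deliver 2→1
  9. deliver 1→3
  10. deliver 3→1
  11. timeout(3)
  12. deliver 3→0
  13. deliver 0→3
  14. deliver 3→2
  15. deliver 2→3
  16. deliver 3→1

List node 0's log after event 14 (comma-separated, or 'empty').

[1] timeout(1) → N1(cand b5 [-])
[2] deliver 1→3 → N3(foll b5 [-])
[3] deliver 3→1 → ∅
[4] deliver 1→2 → N2(foll b5 [-])
[5] deliver 2→1 → N1(lead b5 [-])
[6] propose(1,'w') → ∅
[7] deliver 1→2 → N2(foll b5 [w])
[8] deliver 2→1 → ∅
[9] deliver 1→3 → N3(foll b5 [w])
[10] deliver 3→1 → N1(lead b5 [w])
[11] timeout(3) → N3(cand b11 [w])
[12] deliver 3→0 → N0(foll b11 [-])
[13] deliver 0→3 → ∅
[14] deliver 3→2 → N2(foll b11 [w])

empty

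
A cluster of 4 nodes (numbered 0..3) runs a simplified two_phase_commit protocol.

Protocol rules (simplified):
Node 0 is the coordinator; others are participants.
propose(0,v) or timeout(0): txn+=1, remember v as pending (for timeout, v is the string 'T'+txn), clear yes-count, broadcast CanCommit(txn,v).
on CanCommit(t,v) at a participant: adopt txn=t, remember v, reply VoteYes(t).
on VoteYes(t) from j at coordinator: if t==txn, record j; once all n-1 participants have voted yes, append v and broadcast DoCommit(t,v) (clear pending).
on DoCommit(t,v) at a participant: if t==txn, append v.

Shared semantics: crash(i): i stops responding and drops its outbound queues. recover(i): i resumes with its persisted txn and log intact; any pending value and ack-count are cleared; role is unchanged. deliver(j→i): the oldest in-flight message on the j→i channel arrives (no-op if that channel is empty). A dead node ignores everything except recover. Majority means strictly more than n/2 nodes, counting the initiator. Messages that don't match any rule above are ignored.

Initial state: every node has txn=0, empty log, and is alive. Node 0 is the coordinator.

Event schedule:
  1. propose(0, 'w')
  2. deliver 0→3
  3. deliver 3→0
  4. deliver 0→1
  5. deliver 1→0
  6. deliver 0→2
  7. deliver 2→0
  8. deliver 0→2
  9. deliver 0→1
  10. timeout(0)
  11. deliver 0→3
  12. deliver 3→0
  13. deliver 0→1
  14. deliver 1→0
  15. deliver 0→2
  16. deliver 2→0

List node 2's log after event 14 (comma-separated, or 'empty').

w

[1] propose(0,'w') → N0(coor t1 [-])
[2] deliver 0→3 → N3(part t1 [-])
[3] deliver 3→0 → ∅
[4] deliver 0→1 → N1(part t1 [-])
[5] deliver 1→0 → ∅
[6] deliver 0→2 → N2(part t1 [-])
[7] deliver 2→0 → N0(coor t1 [w])
[8] deliver 0→2 → N2(part t1 [w])
[9] deliver 0→1 → N1(part t1 [w])
[10] timeout(0) → N0(coor t2 [w])
[11] deliver 0→3 → N3(part t1 [w])
[12] deliver 3→0 → ∅
[13] deliver 0→1 → N1(part t2 [w])
[14] deliver 1→0 → ∅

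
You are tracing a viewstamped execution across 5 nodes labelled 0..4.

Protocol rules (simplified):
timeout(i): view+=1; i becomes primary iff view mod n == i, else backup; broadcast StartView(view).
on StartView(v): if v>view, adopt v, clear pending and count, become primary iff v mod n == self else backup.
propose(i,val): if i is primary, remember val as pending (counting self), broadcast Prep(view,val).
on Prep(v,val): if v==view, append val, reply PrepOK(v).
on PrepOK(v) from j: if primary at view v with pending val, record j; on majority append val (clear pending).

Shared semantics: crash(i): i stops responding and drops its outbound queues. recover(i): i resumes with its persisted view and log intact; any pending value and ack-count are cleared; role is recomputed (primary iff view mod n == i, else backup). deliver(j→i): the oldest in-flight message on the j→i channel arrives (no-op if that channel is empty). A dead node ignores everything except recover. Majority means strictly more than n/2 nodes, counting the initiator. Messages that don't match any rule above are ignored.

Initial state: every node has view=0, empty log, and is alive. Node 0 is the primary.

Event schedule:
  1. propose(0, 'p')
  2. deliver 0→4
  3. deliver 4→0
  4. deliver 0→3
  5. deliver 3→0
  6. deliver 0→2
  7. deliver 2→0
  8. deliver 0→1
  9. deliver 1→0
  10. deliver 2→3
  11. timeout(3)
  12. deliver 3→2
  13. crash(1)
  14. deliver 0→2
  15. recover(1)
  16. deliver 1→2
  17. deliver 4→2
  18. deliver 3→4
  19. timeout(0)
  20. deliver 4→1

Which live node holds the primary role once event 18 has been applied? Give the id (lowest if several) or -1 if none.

[1] propose(0,'p') → ∅
[2] deliver 0→4 → N4(back v0 [p])
[3] deliver 4→0 → ∅
[4] deliver 0→3 → N3(back v0 [p])
[5] deliver 3→0 → N0(prim v0 [p])
[6] deliver 0→2 → N2(back v0 [p])
[7] deliver 2→0 → ∅
[8] deliver 0→1 → N1(back v0 [p])
[9] deliver 1→0 → ∅
[10] deliver 2→3 → ∅
[11] timeout(3) → N3(back v1 [p])
[12] deliver 3→2 → N2(back v1 [p])
[13] crash(1) → N1(✗back v0 [p])
[14] deliver 0→2 → ∅
[15] recover(1) → N1(back v0 [p])
[16] deliver 1→2 → ∅
[17] deliver 4→2 → ∅
[18] deliver 3→4 → N4(back v1 [p])

0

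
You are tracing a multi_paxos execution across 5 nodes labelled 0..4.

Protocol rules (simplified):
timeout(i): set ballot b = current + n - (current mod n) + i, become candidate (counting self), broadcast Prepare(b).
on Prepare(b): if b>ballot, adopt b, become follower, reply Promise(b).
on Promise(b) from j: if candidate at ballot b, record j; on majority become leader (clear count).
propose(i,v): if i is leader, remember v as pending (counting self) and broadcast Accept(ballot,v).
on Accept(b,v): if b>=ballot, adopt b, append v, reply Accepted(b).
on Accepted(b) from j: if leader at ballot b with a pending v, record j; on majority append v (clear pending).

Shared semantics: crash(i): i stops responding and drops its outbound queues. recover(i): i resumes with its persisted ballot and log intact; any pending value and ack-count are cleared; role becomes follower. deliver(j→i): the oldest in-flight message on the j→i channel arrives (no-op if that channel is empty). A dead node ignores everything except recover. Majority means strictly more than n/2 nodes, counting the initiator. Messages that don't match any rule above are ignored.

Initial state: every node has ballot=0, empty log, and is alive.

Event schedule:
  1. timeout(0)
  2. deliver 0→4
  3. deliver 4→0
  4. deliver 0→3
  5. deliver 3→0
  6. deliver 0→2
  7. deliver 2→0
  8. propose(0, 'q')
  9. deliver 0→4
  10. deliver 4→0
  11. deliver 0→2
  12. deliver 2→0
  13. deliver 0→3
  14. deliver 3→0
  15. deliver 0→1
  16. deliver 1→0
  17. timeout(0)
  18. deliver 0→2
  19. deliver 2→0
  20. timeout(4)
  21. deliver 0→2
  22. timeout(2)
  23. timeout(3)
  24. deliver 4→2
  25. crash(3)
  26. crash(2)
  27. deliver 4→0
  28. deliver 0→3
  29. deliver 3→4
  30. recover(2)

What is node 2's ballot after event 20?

[1] timeout(0) → N0(cand b5 [-])
[2] deliver 0→4 → N4(foll b5 [-])
[3] deliver 4→0 → ∅
[4] deliver 0→3 → N3(foll b5 [-])
[5] deliver 3→0 → N0(lead b5 [-])
[6] deliver 0→2 → N2(foll b5 [-])
[7] deliver 2→0 → ∅
[8] propose(0,'q') → ∅
[9] deliver 0→4 → N4(foll b5 [q])
[10] deliver 4→0 → ∅
[11] deliver 0→2 → N2(foll b5 [q])
[12] deliver 2→0 → N0(lead b5 [q])
[13] deliver 0→3 → N3(foll b5 [q])
[14] deliver 3→0 → ∅
[15] deliver 0→1 → N1(foll b5 [-])
[16] deliver 1→0 → ∅
[17] timeout(0) → N0(cand b10 [q])
[18] deliver 0→2 → N2(foll b10 [q])
[19] deliver 2→0 → ∅
[20] timeout(4) → N4(cand b14 [q])

10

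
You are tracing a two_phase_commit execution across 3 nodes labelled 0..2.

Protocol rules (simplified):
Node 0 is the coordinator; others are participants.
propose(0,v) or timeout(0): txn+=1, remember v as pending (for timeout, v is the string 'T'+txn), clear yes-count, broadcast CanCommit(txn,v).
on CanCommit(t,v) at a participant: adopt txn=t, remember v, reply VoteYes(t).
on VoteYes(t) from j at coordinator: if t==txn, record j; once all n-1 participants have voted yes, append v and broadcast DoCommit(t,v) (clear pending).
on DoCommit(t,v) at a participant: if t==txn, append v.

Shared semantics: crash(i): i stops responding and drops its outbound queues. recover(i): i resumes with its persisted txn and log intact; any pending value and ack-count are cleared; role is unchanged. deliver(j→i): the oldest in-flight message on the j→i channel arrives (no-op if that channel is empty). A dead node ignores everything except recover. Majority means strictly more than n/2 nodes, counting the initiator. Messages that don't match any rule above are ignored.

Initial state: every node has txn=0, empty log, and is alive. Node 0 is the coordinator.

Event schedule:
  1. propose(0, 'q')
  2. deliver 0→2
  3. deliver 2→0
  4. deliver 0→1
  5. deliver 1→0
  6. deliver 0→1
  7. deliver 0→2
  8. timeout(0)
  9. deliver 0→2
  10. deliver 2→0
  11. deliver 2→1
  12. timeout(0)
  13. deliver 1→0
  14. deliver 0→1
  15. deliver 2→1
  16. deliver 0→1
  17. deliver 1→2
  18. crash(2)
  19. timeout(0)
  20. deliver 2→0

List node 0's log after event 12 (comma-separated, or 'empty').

q

e1 propose(0,'q'): 0[coor,t=1,-]
e2 deliver 0→2: 2[part,t=1,-]
e3 deliver 2→0: ·
e4 deliver 0→1: 1[part,t=1,-]
e5 deliver 1→0: 0[coor,t=1,q]
e6 deliver 0→1: 1[part,t=1,q]
e7 deliver 0→2: 2[part,t=1,q]
e8 timeout(0): 0[coor,t=2,q]
e9 deliver 0→2: 2[part,t=2,q]
e10 deliver 2→0: ·
e11 deliver 2→1: ·
e12 timeout(0): 0[coor,t=3,q]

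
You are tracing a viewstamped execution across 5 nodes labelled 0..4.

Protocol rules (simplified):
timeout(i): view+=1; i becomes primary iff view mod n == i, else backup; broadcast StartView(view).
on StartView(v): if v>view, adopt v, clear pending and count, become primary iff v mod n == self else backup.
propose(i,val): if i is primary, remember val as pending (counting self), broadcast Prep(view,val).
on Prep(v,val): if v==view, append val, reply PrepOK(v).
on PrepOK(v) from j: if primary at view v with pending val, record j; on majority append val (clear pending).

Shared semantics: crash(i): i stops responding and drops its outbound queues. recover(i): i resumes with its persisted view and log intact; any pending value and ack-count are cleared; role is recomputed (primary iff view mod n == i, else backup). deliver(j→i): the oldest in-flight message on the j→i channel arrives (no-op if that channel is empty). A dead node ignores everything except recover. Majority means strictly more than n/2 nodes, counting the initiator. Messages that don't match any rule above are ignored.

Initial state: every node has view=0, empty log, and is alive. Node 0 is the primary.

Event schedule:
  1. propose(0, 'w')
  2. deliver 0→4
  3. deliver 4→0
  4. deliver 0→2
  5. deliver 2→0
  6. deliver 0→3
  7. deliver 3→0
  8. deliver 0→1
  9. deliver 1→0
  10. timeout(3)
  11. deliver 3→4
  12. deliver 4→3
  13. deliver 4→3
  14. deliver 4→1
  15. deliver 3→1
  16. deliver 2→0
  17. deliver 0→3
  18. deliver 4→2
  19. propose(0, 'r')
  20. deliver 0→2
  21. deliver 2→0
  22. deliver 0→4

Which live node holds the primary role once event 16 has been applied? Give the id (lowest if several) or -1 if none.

0

step 1 propose(0,'w'): —
step 2 deliver 0→4: 4={back,v=0,log=w}
step 3 deliver 4→0: —
step 4 deliver 0→2: 2={back,v=0,log=w}
step 5 deliver 2→0: 0={prim,v=0,log=w}
step 6 deliver 0→3: 3={back,v=0,log=w}
step 7 deliver 3→0: —
step 8 deliver 0→1: 1={back,v=0,log=w}
step 9 deliver 1→0: —
step 10 timeout(3): 3={back,v=1,log=w}
step 11 deliver 3→4: 4={back,v=1,log=w}
step 12 deliver 4→3: —
step 13 deliver 4→3: —
step 14 deliver 4→1: —
step 15 deliver 3→1: 1={prim,v=1,log=w}
step 16 deliver 2→0: —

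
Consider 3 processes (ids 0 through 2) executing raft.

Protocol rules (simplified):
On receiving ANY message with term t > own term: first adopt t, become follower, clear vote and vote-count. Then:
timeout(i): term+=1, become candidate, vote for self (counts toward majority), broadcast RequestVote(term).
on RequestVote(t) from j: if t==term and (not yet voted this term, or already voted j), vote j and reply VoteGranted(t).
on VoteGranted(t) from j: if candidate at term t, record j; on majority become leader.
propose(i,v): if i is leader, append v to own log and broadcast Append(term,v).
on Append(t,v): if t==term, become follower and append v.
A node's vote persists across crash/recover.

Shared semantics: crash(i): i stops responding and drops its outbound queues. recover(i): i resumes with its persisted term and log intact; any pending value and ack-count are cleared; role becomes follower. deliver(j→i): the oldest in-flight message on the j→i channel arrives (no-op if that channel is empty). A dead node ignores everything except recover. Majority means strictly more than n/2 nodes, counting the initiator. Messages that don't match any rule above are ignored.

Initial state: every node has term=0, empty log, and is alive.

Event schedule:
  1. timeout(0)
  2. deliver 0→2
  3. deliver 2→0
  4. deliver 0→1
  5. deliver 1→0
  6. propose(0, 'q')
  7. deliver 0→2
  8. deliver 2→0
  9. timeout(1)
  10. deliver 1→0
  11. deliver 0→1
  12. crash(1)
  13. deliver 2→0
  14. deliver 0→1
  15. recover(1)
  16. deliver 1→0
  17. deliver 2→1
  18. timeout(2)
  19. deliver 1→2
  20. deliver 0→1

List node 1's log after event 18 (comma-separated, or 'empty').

[1] timeout(0) → N0(cand t1 [-])
[2] deliver 0→2 → N2(foll t1 [-])
[3] deliver 2→0 → N0(lead t1 [-])
[4] deliver 0→1 → N1(foll t1 [-])
[5] deliver 1→0 → ∅
[6] propose(0,'q') → N0(lead t1 [q])
[7] deliver 0→2 → N2(foll t1 [q])
[8] deliver 2→0 → ∅
[9] timeout(1) → N1(cand t2 [-])
[10] deliver 1→0 → N0(foll t2 [q])
[11] deliver 0→1 → ∅
[12] crash(1) → N1(✗cand t2 [-])
[13] deliver 2→0 → ∅
[14] deliver 0→1 → ∅
[15] recover(1) → N1(foll t2 [-])
[16] deliver 1→0 → ∅
[17] deliver 2→1 → ∅
[18] timeout(2) → N2(cand t2 [q])

empty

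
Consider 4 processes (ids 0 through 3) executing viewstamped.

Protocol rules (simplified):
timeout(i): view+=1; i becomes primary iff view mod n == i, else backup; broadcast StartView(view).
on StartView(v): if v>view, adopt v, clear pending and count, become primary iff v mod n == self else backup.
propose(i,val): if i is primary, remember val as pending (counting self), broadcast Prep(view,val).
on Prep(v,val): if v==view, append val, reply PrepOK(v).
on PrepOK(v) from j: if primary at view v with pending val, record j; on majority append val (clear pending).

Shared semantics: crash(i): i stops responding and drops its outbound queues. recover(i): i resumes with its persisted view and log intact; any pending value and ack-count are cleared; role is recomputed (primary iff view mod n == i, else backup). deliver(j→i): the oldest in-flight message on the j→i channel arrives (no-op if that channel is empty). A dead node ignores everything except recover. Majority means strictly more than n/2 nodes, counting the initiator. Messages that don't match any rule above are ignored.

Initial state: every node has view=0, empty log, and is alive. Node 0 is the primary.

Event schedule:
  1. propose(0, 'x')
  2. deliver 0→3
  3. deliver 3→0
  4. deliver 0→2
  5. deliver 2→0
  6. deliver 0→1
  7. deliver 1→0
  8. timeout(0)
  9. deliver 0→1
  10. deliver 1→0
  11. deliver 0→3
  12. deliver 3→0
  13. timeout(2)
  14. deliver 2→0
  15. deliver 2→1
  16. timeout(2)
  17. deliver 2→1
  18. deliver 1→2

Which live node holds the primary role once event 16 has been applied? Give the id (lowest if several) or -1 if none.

[1] propose(0,'x') → ∅
[2] deliver 0→3 → N3(back v0 [x])
[3] deliver 3→0 → ∅
[4] deliver 0→2 → N2(back v0 [x])
[5] deliver 2→0 → N0(prim v0 [x])
[6] deliver 0→1 → N1(back v0 [x])
[7] deliver 1→0 → ∅
[8] timeout(0) → N0(back v1 [x])
[9] deliver 0→1 → N1(prim v1 [x])
[10] deliver 1→0 → ∅
[11] deliver 0→3 → N3(back v1 [x])
[12] deliver 3→0 → ∅
[13] timeout(2) → N2(back v1 [x])
[14] deliver 2→0 → ∅
[15] deliver 2→1 → ∅
[16] timeout(2) → N2(prim v2 [x])

1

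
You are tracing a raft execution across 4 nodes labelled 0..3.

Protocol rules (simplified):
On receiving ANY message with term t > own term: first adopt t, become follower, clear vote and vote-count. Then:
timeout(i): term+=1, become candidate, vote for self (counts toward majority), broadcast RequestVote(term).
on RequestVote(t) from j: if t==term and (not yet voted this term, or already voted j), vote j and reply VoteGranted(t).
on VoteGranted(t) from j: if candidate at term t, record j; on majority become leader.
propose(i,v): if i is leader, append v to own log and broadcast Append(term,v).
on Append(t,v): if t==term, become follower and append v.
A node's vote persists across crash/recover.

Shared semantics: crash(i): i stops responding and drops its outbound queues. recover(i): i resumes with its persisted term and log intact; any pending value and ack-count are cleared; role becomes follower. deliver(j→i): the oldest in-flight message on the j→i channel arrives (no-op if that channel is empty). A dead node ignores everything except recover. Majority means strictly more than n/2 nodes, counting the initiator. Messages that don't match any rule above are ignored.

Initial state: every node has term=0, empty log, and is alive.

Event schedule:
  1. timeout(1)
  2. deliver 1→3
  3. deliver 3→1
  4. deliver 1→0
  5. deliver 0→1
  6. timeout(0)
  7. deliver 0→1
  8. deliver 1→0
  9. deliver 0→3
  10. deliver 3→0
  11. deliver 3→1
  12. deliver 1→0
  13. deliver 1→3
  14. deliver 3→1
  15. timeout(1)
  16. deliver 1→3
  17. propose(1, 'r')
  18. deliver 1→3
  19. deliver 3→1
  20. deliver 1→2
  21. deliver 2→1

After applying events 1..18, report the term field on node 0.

2

step 1 timeout(1): 1={cand,t=1,log=-}
step 2 deliver 1→3: 3={foll,t=1,log=-}
step 3 deliver 3→1: —
step 4 deliver 1→0: 0={foll,t=1,log=-}
step 5 deliver 0→1: 1={lead,t=1,log=-}
step 6 timeout(0): 0={cand,t=2,log=-}
step 7 deliver 0→1: 1={foll,t=2,log=-}
step 8 deliver 1→0: —
step 9 deliver 0→3: 3={foll,t=2,log=-}
step 10 deliver 3→0: 0={lead,t=2,log=-}
step 11 deliver 3→1: —
step 12 deliver 1→0: —
step 13 deliver 1→3: —
step 14 deliver 3→1: —
step 15 timeout(1): 1={cand,t=3,log=-}
step 16 deliver 1→3: 3={foll,t=3,log=-}
step 17 propose(1,'r'): —
step 18 deliver 1→3: —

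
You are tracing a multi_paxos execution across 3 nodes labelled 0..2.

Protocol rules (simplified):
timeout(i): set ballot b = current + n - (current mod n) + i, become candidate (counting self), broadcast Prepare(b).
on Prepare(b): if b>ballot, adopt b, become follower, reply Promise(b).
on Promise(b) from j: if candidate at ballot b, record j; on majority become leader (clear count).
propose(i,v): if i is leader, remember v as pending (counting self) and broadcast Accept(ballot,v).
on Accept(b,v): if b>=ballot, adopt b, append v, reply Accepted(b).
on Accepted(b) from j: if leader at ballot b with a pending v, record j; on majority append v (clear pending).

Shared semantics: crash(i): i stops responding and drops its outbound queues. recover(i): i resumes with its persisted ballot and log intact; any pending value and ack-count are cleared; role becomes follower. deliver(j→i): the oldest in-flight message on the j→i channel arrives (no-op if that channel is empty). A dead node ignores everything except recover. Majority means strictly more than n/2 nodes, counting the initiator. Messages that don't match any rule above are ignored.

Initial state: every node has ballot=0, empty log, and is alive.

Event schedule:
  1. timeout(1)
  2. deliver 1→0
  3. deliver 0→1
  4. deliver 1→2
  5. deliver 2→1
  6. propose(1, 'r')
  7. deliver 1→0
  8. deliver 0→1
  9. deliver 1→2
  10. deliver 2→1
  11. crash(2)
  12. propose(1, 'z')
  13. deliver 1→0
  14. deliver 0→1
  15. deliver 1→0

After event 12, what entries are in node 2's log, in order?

e1 timeout(1): 1[cand,b=4,-]
e2 deliver 1→0: 0[foll,b=4,-]
e3 deliver 0→1: 1[lead,b=4,-]
e4 deliver 1→2: 2[foll,b=4,-]
e5 deliver 2→1: ·
e6 propose(1,'r'): ·
e7 deliver 1→0: 0[foll,b=4,r]
e8 deliver 0→1: 1[lead,b=4,r]
e9 deliver 1→2: 2[foll,b=4,r]
e10 deliver 2→1: ·
e11 crash(2): 2[✗foll,b=4,r]
e12 propose(1,'z'): ·

r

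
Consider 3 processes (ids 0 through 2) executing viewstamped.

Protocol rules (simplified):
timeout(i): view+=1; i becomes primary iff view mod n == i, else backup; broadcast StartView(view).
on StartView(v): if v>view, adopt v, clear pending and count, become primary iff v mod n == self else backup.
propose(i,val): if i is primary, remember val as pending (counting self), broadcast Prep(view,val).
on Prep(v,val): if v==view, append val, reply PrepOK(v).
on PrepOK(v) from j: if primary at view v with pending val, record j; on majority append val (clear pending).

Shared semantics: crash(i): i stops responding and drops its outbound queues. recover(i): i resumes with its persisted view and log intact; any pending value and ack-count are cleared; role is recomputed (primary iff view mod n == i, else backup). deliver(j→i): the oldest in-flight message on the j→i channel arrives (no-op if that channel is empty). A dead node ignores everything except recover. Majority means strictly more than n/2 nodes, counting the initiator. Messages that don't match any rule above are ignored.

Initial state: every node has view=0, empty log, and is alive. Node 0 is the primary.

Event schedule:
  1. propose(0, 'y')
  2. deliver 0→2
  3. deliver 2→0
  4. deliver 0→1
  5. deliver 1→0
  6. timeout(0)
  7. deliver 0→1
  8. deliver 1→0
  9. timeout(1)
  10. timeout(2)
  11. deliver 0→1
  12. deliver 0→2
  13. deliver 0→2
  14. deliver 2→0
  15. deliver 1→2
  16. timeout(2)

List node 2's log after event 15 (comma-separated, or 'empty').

y

1. propose(0,'y'):  nop
2. deliver 0→2:  <2:back v0 y>
3. deliver 2→0:  <0:prim v0 y>
4. deliver 0→1:  <1:back v0 y>
5. deliver 1→0:  nop
6. timeout(0):  <0:back v1 y>
7. deliver 0→1:  <1:prim v1 y>
8. deliver 1→0:  nop
9. timeout(1):  <1:back v2 y>
10. timeout(2):  <2:back v1 y>
11. deliver 0→1:  nop
12. deliver 0→2:  nop
13. deliver 0→2:  nop
14. deliver 2→0:  nop
15. deliver 1→2:  <2:prim v2 y>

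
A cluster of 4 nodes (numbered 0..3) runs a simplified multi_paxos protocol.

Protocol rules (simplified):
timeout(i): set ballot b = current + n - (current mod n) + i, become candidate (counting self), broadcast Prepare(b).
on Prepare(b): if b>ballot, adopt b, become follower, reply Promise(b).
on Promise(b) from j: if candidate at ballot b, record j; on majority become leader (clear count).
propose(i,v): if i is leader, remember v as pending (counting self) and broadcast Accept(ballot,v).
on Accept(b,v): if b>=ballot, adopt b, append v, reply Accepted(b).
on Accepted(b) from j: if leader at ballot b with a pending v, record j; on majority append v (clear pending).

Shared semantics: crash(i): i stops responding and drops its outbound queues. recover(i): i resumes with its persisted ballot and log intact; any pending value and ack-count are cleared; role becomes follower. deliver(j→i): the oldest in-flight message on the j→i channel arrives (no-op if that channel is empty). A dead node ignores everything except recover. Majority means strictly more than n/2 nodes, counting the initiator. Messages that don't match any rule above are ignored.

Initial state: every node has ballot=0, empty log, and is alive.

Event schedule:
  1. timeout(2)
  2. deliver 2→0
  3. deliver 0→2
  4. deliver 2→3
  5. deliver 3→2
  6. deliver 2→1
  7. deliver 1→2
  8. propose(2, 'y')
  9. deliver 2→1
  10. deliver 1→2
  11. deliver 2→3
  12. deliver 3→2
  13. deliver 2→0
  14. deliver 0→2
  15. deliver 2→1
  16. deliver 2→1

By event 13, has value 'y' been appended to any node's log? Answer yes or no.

yes

e1 timeout(2): 2[cand,b=6,-]
e2 deliver 2→0: 0[foll,b=6,-]
e3 deliver 0→2: ·
e4 deliver 2→3: 3[foll,b=6,-]
e5 deliver 3→2: 2[lead,b=6,-]
e6 deliver 2→1: 1[foll,b=6,-]
e7 deliver 1→2: ·
e8 propose(2,'y'): ·
e9 deliver 2→1: 1[foll,b=6,y]
e10 deliver 1→2: ·
e11 deliver 2→3: 3[foll,b=6,y]
e12 deliver 3→2: 2[lead,b=6,y]
e13 deliver 2→0: 0[foll,b=6,y]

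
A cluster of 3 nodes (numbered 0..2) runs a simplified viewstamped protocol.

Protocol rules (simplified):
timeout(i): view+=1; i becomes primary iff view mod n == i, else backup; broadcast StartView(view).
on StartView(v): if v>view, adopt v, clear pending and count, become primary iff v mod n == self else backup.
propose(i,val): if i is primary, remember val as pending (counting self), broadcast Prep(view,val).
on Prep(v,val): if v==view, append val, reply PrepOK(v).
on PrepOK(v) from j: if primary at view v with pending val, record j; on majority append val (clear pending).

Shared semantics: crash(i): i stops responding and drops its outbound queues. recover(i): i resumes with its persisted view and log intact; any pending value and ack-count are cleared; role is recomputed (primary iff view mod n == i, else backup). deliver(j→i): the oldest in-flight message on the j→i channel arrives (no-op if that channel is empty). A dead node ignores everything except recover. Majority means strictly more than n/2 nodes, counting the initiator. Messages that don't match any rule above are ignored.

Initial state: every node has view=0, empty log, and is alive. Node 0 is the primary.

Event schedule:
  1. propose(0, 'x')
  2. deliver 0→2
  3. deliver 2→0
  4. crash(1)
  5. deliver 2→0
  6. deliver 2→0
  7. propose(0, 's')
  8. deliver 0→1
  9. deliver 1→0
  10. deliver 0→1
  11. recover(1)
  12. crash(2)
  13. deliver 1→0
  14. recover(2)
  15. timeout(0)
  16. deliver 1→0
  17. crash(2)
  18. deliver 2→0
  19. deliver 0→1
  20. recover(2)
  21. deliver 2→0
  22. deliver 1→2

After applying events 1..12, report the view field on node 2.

0

[1] propose(0,'x') → ∅
[2] deliver 0→2 → N2(back v0 [x])
[3] deliver 2→0 → N0(prim v0 [x])
[4] crash(1) → N1(✗back v0 [-])
[5] deliver 2→0 → ∅
[6] deliver 2→0 → ∅
[7] propose(0,'s') → ∅
[8] deliver 0→1 → ∅
[9] deliver 1→0 → ∅
[10] deliver 0→1 → ∅
[11] recover(1) → N1(back v0 [-])
[12] crash(2) → N2(✗back v0 [x])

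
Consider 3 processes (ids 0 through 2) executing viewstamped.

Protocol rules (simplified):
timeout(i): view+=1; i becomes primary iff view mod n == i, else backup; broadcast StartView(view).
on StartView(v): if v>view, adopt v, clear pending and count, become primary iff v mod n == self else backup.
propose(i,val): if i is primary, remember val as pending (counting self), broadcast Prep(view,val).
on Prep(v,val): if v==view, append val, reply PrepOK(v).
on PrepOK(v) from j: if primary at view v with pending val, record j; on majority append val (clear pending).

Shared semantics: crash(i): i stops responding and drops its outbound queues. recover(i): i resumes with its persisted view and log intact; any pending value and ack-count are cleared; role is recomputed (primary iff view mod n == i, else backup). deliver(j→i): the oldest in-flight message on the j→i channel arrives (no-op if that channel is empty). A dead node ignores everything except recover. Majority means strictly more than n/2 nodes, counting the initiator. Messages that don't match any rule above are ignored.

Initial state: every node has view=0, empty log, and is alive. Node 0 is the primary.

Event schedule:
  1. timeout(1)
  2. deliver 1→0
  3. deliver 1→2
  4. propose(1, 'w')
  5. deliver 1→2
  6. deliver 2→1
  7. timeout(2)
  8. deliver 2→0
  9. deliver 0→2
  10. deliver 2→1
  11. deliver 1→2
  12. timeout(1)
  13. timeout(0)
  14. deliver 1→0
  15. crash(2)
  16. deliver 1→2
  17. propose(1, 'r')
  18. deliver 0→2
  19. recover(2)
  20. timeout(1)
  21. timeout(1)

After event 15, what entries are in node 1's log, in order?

[1] timeout(1) → N1(prim v1 [-])
[2] deliver 1→0 → N0(back v1 [-])
[3] deliver 1→2 → N2(back v1 [-])
[4] propose(1,'w') → ∅
[5] deliver 1→2 → N2(back v1 [w])
[6] deliver 2→1 → N1(prim v1 [w])
[7] timeout(2) → N2(prim v2 [w])
[8] deliver 2→0 → N0(back v2 [-])
[9] deliver 0→2 → ∅
[10] deliver 2→1 → N1(back v2 [w])
[11] deliver 1→2 → ∅
[12] timeout(1) → N1(back v3 [w])
[13] timeout(0) → N0(prim v3 [-])
[14] deliver 1→0 → ∅
[15] crash(2) → N2(✗prim v2 [w])

w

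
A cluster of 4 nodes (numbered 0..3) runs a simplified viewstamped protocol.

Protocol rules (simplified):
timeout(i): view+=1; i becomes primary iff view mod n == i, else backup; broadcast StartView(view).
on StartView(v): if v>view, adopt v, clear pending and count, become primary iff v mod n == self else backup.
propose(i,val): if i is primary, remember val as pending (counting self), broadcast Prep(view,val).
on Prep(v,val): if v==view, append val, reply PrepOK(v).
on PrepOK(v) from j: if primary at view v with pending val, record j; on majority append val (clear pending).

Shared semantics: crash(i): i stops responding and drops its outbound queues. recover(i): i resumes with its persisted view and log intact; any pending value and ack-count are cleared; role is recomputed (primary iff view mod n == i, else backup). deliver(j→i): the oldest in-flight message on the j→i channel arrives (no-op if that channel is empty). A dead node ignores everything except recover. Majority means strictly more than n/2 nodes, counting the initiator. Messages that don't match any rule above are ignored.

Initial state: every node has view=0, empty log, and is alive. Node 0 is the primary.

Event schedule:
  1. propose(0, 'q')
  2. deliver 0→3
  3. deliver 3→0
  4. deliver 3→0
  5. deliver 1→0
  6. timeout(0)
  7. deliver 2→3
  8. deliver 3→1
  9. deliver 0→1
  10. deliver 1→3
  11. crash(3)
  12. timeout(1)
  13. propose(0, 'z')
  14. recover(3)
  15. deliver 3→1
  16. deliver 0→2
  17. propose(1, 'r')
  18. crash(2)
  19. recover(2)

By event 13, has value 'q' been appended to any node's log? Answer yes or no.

step 1 propose(0,'q'): —
step 2 deliver 0→3: 3={back,v=0,log=q}
step 3 deliver 3→0: —
step 4 deliver 3→0: —
step 5 deliver 1→0: —
step 6 timeout(0): 0={back,v=1,log=-}
step 7 deliver 2→3: —
step 8 deliver 3→1: —
step 9 deliver 0→1: 1={back,v=0,log=q}
step 10 deliver 1→3: —
step 11 crash(3): 3={✗back,v=0,log=q}
step 12 timeout(1): 1={prim,v=1,log=q}
step 13 propose(0,'z'): —

yes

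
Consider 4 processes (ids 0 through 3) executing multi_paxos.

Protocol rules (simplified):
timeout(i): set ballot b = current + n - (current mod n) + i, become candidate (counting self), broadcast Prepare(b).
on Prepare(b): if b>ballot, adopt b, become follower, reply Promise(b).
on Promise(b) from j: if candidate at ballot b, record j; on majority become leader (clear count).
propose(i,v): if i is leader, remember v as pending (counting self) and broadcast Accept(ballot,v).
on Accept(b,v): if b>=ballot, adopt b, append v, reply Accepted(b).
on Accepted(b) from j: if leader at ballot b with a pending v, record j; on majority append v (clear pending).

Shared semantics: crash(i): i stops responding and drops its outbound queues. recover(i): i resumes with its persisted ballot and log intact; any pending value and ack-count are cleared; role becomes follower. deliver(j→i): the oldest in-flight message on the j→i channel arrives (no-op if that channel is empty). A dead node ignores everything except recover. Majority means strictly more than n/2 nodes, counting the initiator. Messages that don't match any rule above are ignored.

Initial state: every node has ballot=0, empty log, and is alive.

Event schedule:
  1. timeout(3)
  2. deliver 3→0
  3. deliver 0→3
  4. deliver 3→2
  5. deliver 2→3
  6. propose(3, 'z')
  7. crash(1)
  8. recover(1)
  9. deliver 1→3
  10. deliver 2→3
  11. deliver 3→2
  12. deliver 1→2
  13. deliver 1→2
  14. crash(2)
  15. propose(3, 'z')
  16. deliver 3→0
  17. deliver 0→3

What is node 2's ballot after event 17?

1. timeout(3):  <3:cand b7 ->
2. deliver 3→0:  <0:foll b7 ->
3. deliver 0→3:  nop
4. deliver 3→2:  <2:foll b7 ->
5. deliver 2→3:  <3:lead b7 ->
6. propose(3,'z'):  nop
7. crash(1):  <1:✗foll b0 ->
8. recover(1):  <1:foll b0 ->
9. deliver 1→3:  nop
10. deliver 2→3:  nop
11. deliver 3→2:  <2:foll b7 z>
12. deliver 1→2:  nop
13. deliver 1→2:  nop
14. crash(2):  <2:✗foll b7 z>
15. propose(3,'z'):  nop
16. deliver 3→0:  <0:foll b7 z>
17. deliver 0→3:  nop

7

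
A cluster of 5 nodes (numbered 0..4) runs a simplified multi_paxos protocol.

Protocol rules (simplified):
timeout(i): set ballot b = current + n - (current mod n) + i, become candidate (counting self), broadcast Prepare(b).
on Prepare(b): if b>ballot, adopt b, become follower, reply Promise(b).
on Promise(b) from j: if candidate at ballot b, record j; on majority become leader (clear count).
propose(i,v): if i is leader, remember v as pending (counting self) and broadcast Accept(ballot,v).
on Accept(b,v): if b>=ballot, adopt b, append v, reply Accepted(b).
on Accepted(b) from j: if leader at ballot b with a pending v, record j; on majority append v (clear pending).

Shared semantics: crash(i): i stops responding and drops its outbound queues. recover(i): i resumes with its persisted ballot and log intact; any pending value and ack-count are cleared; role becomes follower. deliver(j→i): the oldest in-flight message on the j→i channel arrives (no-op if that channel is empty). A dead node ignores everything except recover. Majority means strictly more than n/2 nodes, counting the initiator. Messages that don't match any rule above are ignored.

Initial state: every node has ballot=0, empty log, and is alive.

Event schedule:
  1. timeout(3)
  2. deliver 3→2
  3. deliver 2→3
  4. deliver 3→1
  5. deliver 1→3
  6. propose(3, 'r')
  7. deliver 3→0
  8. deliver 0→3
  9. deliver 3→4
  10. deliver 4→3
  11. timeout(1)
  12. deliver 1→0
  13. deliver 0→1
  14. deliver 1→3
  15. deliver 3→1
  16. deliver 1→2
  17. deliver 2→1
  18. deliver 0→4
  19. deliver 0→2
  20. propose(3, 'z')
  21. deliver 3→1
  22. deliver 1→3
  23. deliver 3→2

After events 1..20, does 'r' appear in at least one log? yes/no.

e1 timeout(3): 3[cand,b=8,-]
e2 deliver 3→2: 2[foll,b=8,-]
e3 deliver 2→3: ·
e4 deliver 3→1: 1[foll,b=8,-]
e5 deliver 1→3: 3[lead,b=8,-]
e6 propose(3,'r'): ·
e7 deliver 3→0: 0[foll,b=8,-]
e8 deliver 0→3: ·
e9 deliver 3→4: 4[foll,b=8,-]
e10 deliver 4→3: ·
e11 timeout(1): 1[cand,b=11,-]
e12 deliver 1→0: 0[foll,b=11,-]
e13 deliver 0→1: ·
e14 deliver 1→3: 3[foll,b=11,-]
e15 deliver 3→1: ·
e16 deliver 1→2: 2[foll,b=11,-]
e17 deliver 2→1: 1[lead,b=11,-]
e18 deliver 0→4: ·
e19 deliver 0→2: ·
e20 propose(3,'z'): ·

no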